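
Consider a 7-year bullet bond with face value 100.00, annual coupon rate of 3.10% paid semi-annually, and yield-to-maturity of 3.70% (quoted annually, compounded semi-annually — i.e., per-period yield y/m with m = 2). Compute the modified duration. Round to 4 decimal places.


Coupon per period c = face * coupon_rate / m = 1.550000
Periods per year m = 2; per-period yield y/m = 0.018500
Number of cashflows N = 14
Cashflows (t years, CF_t, discount factor 1/(1+y/m)^(m*t), PV):
  t = 0.5000: CF_t = 1.550000, DF = 0.981836, PV = 1.521846
  t = 1.0000: CF_t = 1.550000, DF = 0.964002, PV = 1.494203
  t = 1.5000: CF_t = 1.550000, DF = 0.946492, PV = 1.467062
  t = 2.0000: CF_t = 1.550000, DF = 0.929300, PV = 1.440415
  t = 2.5000: CF_t = 1.550000, DF = 0.912420, PV = 1.414251
  t = 3.0000: CF_t = 1.550000, DF = 0.895847, PV = 1.388563
  t = 3.5000: CF_t = 1.550000, DF = 0.879575, PV = 1.363341
  t = 4.0000: CF_t = 1.550000, DF = 0.863598, PV = 1.338577
  t = 4.5000: CF_t = 1.550000, DF = 0.847912, PV = 1.314263
  t = 5.0000: CF_t = 1.550000, DF = 0.832510, PV = 1.290391
  t = 5.5000: CF_t = 1.550000, DF = 0.817389, PV = 1.266952
  t = 6.0000: CF_t = 1.550000, DF = 0.802542, PV = 1.243940
  t = 6.5000: CF_t = 1.550000, DF = 0.787964, PV = 1.221345
  t = 7.0000: CF_t = 101.550000, DF = 0.773652, PV = 78.564339
Price P = sum_t PV_t = 96.329488
First compute Macaulay numerator sum_t t * PV_t:
  t * PV_t at t = 0.5000: 0.760923
  t * PV_t at t = 1.0000: 1.494203
  t * PV_t at t = 1.5000: 2.200594
  t * PV_t at t = 2.0000: 2.880830
  t * PV_t at t = 2.5000: 3.535628
  t * PV_t at t = 3.0000: 4.165688
  t * PV_t at t = 3.5000: 4.771693
  t * PV_t at t = 4.0000: 5.354309
  t * PV_t at t = 4.5000: 5.914185
  t * PV_t at t = 5.0000: 6.451956
  t * PV_t at t = 5.5000: 6.968239
  t * PV_t at t = 6.0000: 7.463638
  t * PV_t at t = 6.5000: 7.938741
  t * PV_t at t = 7.0000: 549.950373
Macaulay duration D = 609.850998 / 96.329488 = 6.330886
Modified duration = D / (1 + y/m) = 6.330886 / (1 + 0.018500) = 6.215892

Answer: Modified duration = 6.2159


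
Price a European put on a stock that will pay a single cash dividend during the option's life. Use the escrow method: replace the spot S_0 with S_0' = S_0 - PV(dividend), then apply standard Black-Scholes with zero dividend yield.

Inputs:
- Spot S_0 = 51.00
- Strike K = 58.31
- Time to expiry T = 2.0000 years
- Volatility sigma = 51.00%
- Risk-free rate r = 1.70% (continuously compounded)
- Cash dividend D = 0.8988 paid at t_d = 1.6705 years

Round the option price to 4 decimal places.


Answer: Price = 18.3006

Derivation:
PV(D) = D * exp(-r * t_d) = 0.8988 * 0.97200095 = 0.87363445
S_0' = S_0 - PV(D) = 51.0000 - 0.87363445 = 50.12636555
d1 = (ln(S_0'/K) + (r + sigma^2/2)*T) / (sigma*sqrt(T)) = 0.19809184
d2 = d1 - sigma*sqrt(T) = -0.52315708
exp(-rT) = 0.96657150
N(-d1) = 0.42148661; N(-d2) = 0.69956753
P = K * exp(-rT) * N(-d2) - S_0' * N(-d1) = 58.3100 * 0.96657150 * 0.69956753 - 50.12636555 * 0.42148661 = 18.3006


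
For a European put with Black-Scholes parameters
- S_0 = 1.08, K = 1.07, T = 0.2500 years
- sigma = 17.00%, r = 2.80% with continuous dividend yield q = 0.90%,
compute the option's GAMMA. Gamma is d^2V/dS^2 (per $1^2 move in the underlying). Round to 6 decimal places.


Answer: Gamma = 4.243377

Derivation:
d1 = 0.2078222666; d2 = 0.1228222666
phi(d1) = 0.3904194596; exp(-qT) = 0.9977525294; exp(-rT) = 0.9930244429
Gamma = exp(-qT) * phi(d1) / (S * sigma * sqrt(T)) = 0.9977525294 * 0.3904194596 / (1.0800 * 0.1700 * 0.5000000000) = 4.243377


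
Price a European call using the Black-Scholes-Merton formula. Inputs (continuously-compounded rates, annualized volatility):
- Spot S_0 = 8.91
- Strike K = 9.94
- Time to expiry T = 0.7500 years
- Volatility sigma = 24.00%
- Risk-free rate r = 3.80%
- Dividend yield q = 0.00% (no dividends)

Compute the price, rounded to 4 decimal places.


Answer: Price = 0.4504

Derivation:
d1 = (ln(S/K) + (r - q + 0.5*sigma^2) * T) / (sigma * sqrt(T)) = -0.28527252
d2 = d1 - sigma * sqrt(T) = -0.49311861
exp(-rT) = 0.97190229; exp(-qT) = 1.00000000
C = S_0 * exp(-qT) * N(d1) - K * exp(-rT) * N(d2)
N(d1) = 0.38771768; N(d2) = 0.31096439
C = 8.9100 * 1.00000000 * 0.38771768 - 9.9400 * 0.97190229 * 0.31096439 = 0.4504


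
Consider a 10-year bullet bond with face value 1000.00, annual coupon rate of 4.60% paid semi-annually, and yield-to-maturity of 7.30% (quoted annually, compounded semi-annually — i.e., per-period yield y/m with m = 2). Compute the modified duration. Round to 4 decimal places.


Coupon per period c = face * coupon_rate / m = 23.000000
Periods per year m = 2; per-period yield y/m = 0.036500
Number of cashflows N = 20
Cashflows (t years, CF_t, discount factor 1/(1+y/m)^(m*t), PV):
  t = 0.5000: CF_t = 23.000000, DF = 0.964785, PV = 22.190063
  t = 1.0000: CF_t = 23.000000, DF = 0.930811, PV = 21.408647
  t = 1.5000: CF_t = 23.000000, DF = 0.898033, PV = 20.654749
  t = 2.0000: CF_t = 23.000000, DF = 0.866409, PV = 19.927399
  t = 2.5000: CF_t = 23.000000, DF = 0.835898, PV = 19.225662
  t = 3.0000: CF_t = 23.000000, DF = 0.806462, PV = 18.548637
  t = 3.5000: CF_t = 23.000000, DF = 0.778063, PV = 17.895453
  t = 4.0000: CF_t = 23.000000, DF = 0.750664, PV = 17.265270
  t = 4.5000: CF_t = 23.000000, DF = 0.724230, PV = 16.657280
  t = 5.0000: CF_t = 23.000000, DF = 0.698726, PV = 16.070699
  t = 5.5000: CF_t = 23.000000, DF = 0.674121, PV = 15.504775
  t = 6.0000: CF_t = 23.000000, DF = 0.650382, PV = 14.958779
  t = 6.5000: CF_t = 23.000000, DF = 0.627479, PV = 14.432011
  t = 7.0000: CF_t = 23.000000, DF = 0.605382, PV = 13.923793
  t = 7.5000: CF_t = 23.000000, DF = 0.584064, PV = 13.433471
  t = 8.0000: CF_t = 23.000000, DF = 0.563496, PV = 12.960416
  t = 8.5000: CF_t = 23.000000, DF = 0.543653, PV = 12.504019
  t = 9.0000: CF_t = 23.000000, DF = 0.524508, PV = 12.063694
  t = 9.5000: CF_t = 23.000000, DF = 0.506038, PV = 11.638875
  t = 10.0000: CF_t = 1023.000000, DF = 0.488218, PV = 499.447111
Price P = sum_t PV_t = 810.710802
First compute Macaulay numerator sum_t t * PV_t:
  t * PV_t at t = 0.5000: 11.095031
  t * PV_t at t = 1.0000: 21.408647
  t * PV_t at t = 1.5000: 30.982123
  t * PV_t at t = 2.0000: 39.854797
  t * PV_t at t = 2.5000: 48.064155
  t * PV_t at t = 3.0000: 55.645910
  t * PV_t at t = 3.5000: 62.634085
  t * PV_t at t = 4.0000: 69.061082
  t * PV_t at t = 4.5000: 74.957759
  t * PV_t at t = 5.0000: 80.353496
  t * PV_t at t = 5.5000: 85.276262
  t * PV_t at t = 6.0000: 89.752677
  t * PV_t at t = 6.5000: 93.808072
  t * PV_t at t = 7.0000: 97.466548
  t * PV_t at t = 7.5000: 100.751032
  t * PV_t at t = 8.0000: 103.683326
  t * PV_t at t = 8.5000: 106.284162
  t * PV_t at t = 9.0000: 108.573248
  t * PV_t at t = 9.5000: 110.569315
  t * PV_t at t = 10.0000: 4994.471107
Macaulay duration D = 6384.692834 / 810.710802 = 7.875426
Modified duration = D / (1 + y/m) = 7.875426 / (1 + 0.036500) = 7.598095

Answer: Modified duration = 7.5981


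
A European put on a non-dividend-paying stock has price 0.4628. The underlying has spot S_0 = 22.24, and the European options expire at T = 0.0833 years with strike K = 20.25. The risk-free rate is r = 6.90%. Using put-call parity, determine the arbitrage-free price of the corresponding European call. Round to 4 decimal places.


Answer: Call price = 2.5689

Derivation:
Put-call parity: C - P = S_0 * exp(-qT) - K * exp(-rT).
S_0 * exp(-qT) = 22.2400 * 1.00000000 = 22.24000000
K * exp(-rT) = 20.2500 * 0.99426879 = 20.13394293
C = P + S*exp(-qT) - K*exp(-rT)
C = 0.4628 + 22.24000000 - 20.13394293 = 2.5689


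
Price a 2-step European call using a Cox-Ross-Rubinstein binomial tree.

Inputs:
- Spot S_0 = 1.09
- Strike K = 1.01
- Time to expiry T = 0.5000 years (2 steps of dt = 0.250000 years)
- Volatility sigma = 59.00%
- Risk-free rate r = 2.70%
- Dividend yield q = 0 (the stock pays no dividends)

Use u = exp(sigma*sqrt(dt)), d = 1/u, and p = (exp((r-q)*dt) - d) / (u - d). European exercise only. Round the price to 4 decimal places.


dt = T/N = 0.250000
u = exp(sigma*sqrt(dt)) = 1.343126; d = 1/u = 0.744532
p = (exp((r-q)*dt) - d) / (u - d) = 0.438095
Discount per step: exp(-r*dt) = 0.993273
Stock lattice S(k, i) with i counting down-moves:
  k=0: S(0,0) = 1.0900
  k=1: S(1,0) = 1.4640; S(1,1) = 0.8115
  k=2: S(2,0) = 1.9663; S(2,1) = 1.0900; S(2,2) = 0.6042
Terminal payoffs V(N, i) = max(S_T - K, 0):
  V(2,0) = 0.956347; V(2,1) = 0.080000; V(2,2) = 0.000000
Backward induction: V(k, i) = exp(-r*dt) * [p * V(k+1, i) + (1-p) * V(k+1, i+1)].
  V(1,0) = exp(-r*dt) * [p*0.956347 + (1-p)*0.080000] = 0.460802
  V(1,1) = exp(-r*dt) * [p*0.080000 + (1-p)*0.000000] = 0.034812
  V(0,0) = exp(-r*dt) * [p*0.460802 + (1-p)*0.034812] = 0.219946

Answer: Price = V(0,0) = 0.2199


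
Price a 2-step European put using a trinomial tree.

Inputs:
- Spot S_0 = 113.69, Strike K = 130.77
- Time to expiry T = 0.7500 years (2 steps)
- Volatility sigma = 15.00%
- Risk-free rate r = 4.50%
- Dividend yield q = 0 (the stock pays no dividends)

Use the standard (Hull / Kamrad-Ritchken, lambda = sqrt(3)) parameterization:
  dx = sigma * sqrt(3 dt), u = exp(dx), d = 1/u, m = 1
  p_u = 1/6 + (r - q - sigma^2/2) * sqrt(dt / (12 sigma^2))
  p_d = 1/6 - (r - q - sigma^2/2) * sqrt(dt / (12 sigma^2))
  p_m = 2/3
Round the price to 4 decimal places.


Answer: Price = V(0,0) = 14.4818

Derivation:
dt = T/N = 0.375000; dx = sigma*sqrt(3*dt) = 0.159099
u = exp(dx) = 1.172454; d = 1/u = 0.852912
p_u = 0.206441, p_m = 0.666667, p_d = 0.126892
Discount per step: exp(-r*dt) = 0.983267
Stock lattice S(k, j) with j the centered position index:
  k=0: S(0,+0) = 113.6900
  k=1: S(1,-1) = 96.9676; S(1,+0) = 113.6900; S(1,+1) = 133.2963
  k=2: S(2,-2) = 82.7048; S(2,-1) = 96.9676; S(2,+0) = 113.6900; S(2,+1) = 133.2963; S(2,+2) = 156.2838
Terminal payoffs V(N, j) = max(K - S_T, 0):
  V(2,-2) = 48.065220; V(2,-1) = 33.802447; V(2,+0) = 17.080000; V(2,+1) = 0.000000; V(2,+2) = 0.000000
Backward induction: V(k, j) = exp(-r*dt) * [p_u * V(k+1, j+1) + p_m * V(k+1, j) + p_d * V(k+1, j-1)]
  V(1,-1) = exp(-r*dt) * [p_u*17.080000 + p_m*33.802447 + p_d*48.065220] = 31.621924
  V(1,+0) = exp(-r*dt) * [p_u*0.000000 + p_m*17.080000 + p_d*33.802447] = 15.413612
  V(1,+1) = exp(-r*dt) * [p_u*0.000000 + p_m*0.000000 + p_d*17.080000] = 2.131047
  V(0,+0) = exp(-r*dt) * [p_u*2.131047 + p_m*15.413612 + p_d*31.621924] = 14.481790


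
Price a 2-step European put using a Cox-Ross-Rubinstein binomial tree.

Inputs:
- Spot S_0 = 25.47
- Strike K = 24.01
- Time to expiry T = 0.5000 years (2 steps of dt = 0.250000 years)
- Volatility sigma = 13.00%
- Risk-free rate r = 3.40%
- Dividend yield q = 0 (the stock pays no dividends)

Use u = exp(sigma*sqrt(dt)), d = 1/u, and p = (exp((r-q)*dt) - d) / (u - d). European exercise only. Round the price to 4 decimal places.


Answer: Price = V(0,0) = 0.3284

Derivation:
dt = T/N = 0.250000
u = exp(sigma*sqrt(dt)) = 1.067159; d = 1/u = 0.937067
p = (exp((r-q)*dt) - d) / (u - d) = 0.549373
Discount per step: exp(-r*dt) = 0.991536
Stock lattice S(k, i) with i counting down-moves:
  k=0: S(0,0) = 25.4700
  k=1: S(1,0) = 27.1805; S(1,1) = 23.8671
  k=2: S(2,0) = 29.0060; S(2,1) = 25.4700; S(2,2) = 22.3651
Terminal payoffs V(N, i) = max(K - S_T, 0):
  V(2,0) = 0.000000; V(2,1) = 0.000000; V(2,2) = 1.644909
Backward induction: V(k, i) = exp(-r*dt) * [p * V(k+1, i) + (1-p) * V(k+1, i+1)].
  V(1,0) = exp(-r*dt) * [p*0.000000 + (1-p)*0.000000] = 0.000000
  V(1,1) = exp(-r*dt) * [p*0.000000 + (1-p)*1.644909] = 0.734967
  V(0,0) = exp(-r*dt) * [p*0.000000 + (1-p)*0.734967] = 0.328393


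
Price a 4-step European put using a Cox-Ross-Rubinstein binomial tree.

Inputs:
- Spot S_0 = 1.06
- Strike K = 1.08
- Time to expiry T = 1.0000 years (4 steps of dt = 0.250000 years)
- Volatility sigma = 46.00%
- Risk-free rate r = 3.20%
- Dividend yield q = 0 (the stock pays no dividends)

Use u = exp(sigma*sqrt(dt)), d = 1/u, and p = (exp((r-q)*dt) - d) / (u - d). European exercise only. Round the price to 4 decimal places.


Answer: Price = V(0,0) = 0.1766

Derivation:
dt = T/N = 0.250000
u = exp(sigma*sqrt(dt)) = 1.258600; d = 1/u = 0.794534
p = (exp((r-q)*dt) - d) / (u - d) = 0.460060
Discount per step: exp(-r*dt) = 0.992032
Stock lattice S(k, i) with i counting down-moves:
  k=0: S(0,0) = 1.0600
  k=1: S(1,0) = 1.3341; S(1,1) = 0.8422
  k=2: S(2,0) = 1.6791; S(2,1) = 1.0600; S(2,2) = 0.6692
  k=3: S(3,0) = 2.1133; S(3,1) = 1.3341; S(3,2) = 0.8422; S(3,3) = 0.5317
  k=4: S(4,0) = 2.6598; S(4,1) = 1.6791; S(4,2) = 1.0600; S(4,3) = 0.6692; S(4,4) = 0.4224
Terminal payoffs V(N, i) = max(K - S_T, 0):
  V(4,0) = 0.000000; V(4,1) = 0.000000; V(4,2) = 0.020000; V(4,3) = 0.410839; V(4,4) = 0.657570
Backward induction: V(k, i) = exp(-r*dt) * [p * V(k+1, i) + (1-p) * V(k+1, i+1)].
  V(3,0) = exp(-r*dt) * [p*0.000000 + (1-p)*0.000000] = 0.000000
  V(3,1) = exp(-r*dt) * [p*0.000000 + (1-p)*0.020000] = 0.010713
  V(3,2) = exp(-r*dt) * [p*0.020000 + (1-p)*0.410839] = 0.229189
  V(3,3) = exp(-r*dt) * [p*0.410839 + (1-p)*0.657570] = 0.539724
  V(2,0) = exp(-r*dt) * [p*0.000000 + (1-p)*0.010713] = 0.005738
  V(2,1) = exp(-r*dt) * [p*0.010713 + (1-p)*0.229189] = 0.127651
  V(2,2) = exp(-r*dt) * [p*0.229189 + (1-p)*0.539724] = 0.393697
  V(1,0) = exp(-r*dt) * [p*0.005738 + (1-p)*0.127651] = 0.070994
  V(1,1) = exp(-r*dt) * [p*0.127651 + (1-p)*0.393697] = 0.269138
  V(0,0) = exp(-r*dt) * [p*0.070994 + (1-p)*0.269138] = 0.176562


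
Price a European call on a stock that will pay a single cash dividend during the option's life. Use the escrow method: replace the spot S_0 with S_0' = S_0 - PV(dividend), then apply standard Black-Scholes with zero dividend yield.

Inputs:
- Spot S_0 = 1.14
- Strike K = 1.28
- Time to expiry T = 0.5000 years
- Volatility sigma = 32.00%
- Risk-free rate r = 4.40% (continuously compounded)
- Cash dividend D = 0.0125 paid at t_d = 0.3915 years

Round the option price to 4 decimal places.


PV(D) = D * exp(-r * t_d) = 0.0125 * 0.98292152 = 0.01228652
S_0' = S_0 - PV(D) = 1.1400 - 0.01228652 = 1.12771348
d1 = (ln(S_0'/K) + (r + sigma^2/2)*T) / (sigma*sqrt(T)) = -0.34943433
d2 = d1 - sigma*sqrt(T) = -0.57570850
exp(-rT) = 0.97824024
N(d1) = 0.36338163; N(d2) = 0.28240611
C = S_0' * N(d1) - K * exp(-rT) * N(d2) = 1.12771348 * 0.36338163 - 1.2800 * 0.97824024 * 0.28240611 = 0.0562

Answer: Price = 0.0562


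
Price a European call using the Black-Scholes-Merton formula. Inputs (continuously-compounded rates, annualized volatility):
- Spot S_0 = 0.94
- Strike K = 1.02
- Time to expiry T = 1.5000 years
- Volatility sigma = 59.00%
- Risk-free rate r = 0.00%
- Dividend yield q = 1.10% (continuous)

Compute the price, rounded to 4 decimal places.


Answer: Price = 0.2290

Derivation:
d1 = (ln(S/K) + (r - q + 0.5*sigma^2) * T) / (sigma * sqrt(T)) = 0.22543190
d2 = d1 - sigma * sqrt(T) = -0.49716758
exp(-rT) = 1.00000000; exp(-qT) = 0.98363538
C = S_0 * exp(-qT) * N(d1) - K * exp(-rT) * N(d2)
N(d1) = 0.58917835; N(d2) = 0.30953544
C = 0.9400 * 0.98363538 * 0.58917835 - 1.0200 * 1.00000000 * 0.30953544 = 0.2290


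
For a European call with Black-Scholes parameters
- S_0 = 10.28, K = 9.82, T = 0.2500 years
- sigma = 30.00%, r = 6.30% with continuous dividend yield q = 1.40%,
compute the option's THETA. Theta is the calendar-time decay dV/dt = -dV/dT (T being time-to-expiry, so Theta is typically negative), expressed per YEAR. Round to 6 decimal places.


d1 = 0.4618609177; d2 = 0.3118609177
phi(d1) = 0.3585825836; exp(-qT) = 0.9965061179; exp(-rT) = 0.9843733826
Theta = -S*exp(-qT)*phi(d1)*sigma/(2*sqrt(T)) - r*K*exp(-rT)*N(d2) + q*S*exp(-qT)*N(d1)
N(d1) = 0.6779094689; N(d2) = 0.6224268873; sqrt(T) = 0.5000000000
Term 1 = -10.2800 * 0.9965061179 * 0.3585825836 * 0.3000 / (2 * 0.5000000000) = -1.1020049130
Term 2 = -0.0630 * 9.8200 * 0.9843733826 * 0.6224268873 = -0.3790532669
Term 3 = 0.0140 * 10.2800 * 0.9965061179 * 0.6779094689 = 0.0972238511
Theta = -1.1020049130 + (-0.3790532669) + (0.0972238511) = -1.383834

Answer: Theta = -1.383834


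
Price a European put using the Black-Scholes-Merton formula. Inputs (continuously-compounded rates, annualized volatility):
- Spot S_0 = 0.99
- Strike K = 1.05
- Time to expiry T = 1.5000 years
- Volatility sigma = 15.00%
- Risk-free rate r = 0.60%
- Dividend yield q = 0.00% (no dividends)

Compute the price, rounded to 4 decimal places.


Answer: Price = 0.1023

Derivation:
d1 = (ln(S/K) + (r - q + 0.5*sigma^2) * T) / (sigma * sqrt(T)) = -0.17944145
d2 = d1 - sigma * sqrt(T) = -0.36315318
exp(-rT) = 0.99104038; exp(-qT) = 1.00000000
P = K * exp(-rT) * N(-d2) - S_0 * exp(-qT) * N(-d1)
N(-d1) = 0.57120446; N(-d2) = 0.64175477
P = 1.0500 * 0.99104038 * 0.64175477 - 0.9900 * 1.00000000 * 0.57120446 = 0.1023


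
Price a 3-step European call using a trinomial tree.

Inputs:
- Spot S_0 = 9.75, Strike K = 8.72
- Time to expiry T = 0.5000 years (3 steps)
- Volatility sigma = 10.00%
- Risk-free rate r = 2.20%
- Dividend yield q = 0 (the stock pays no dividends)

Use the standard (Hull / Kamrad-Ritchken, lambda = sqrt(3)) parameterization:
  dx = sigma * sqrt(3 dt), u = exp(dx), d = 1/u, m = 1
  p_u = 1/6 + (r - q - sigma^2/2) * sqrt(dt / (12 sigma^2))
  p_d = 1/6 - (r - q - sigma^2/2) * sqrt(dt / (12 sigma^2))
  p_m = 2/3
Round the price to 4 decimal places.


Answer: Price = V(0,0) = 1.1388

Derivation:
dt = T/N = 0.166667; dx = sigma*sqrt(3*dt) = 0.070711
u = exp(dx) = 1.073271; d = 1/u = 0.931731
p_u = 0.186701, p_m = 0.666667, p_d = 0.146632
Discount per step: exp(-r*dt) = 0.996340
Stock lattice S(k, j) with j the centered position index:
  k=0: S(0,+0) = 9.7500
  k=1: S(1,-1) = 9.0844; S(1,+0) = 9.7500; S(1,+1) = 10.4644
  k=2: S(2,-2) = 8.4642; S(2,-1) = 9.0844; S(2,+0) = 9.7500; S(2,+1) = 10.4644; S(2,+2) = 11.2311
  k=3: S(3,-3) = 7.8864; S(3,-2) = 8.4642; S(3,-1) = 9.0844; S(3,+0) = 9.7500; S(3,+1) = 10.4644; S(3,+2) = 11.2311; S(3,+3) = 12.0540
Terminal payoffs V(N, j) = max(S_T - K, 0):
  V(3,-3) = 0.000000; V(3,-2) = 0.000000; V(3,-1) = 0.364381; V(3,+0) = 1.030000; V(3,+1) = 1.744389; V(3,+2) = 2.511122; V(3,+3) = 3.334033
Backward induction: V(k, j) = exp(-r*dt) * [p_u * V(k+1, j+1) + p_m * V(k+1, j) + p_d * V(k+1, j-1)]
  V(2,-2) = exp(-r*dt) * [p_u*0.364381 + p_m*0.000000 + p_d*0.000000] = 0.067782
  V(2,-1) = exp(-r*dt) * [p_u*1.030000 + p_m*0.364381 + p_d*0.000000] = 0.433630
  V(2,+0) = exp(-r*dt) * [p_u*1.744389 + p_m*1.030000 + p_d*0.364381] = 1.061876
  V(2,+1) = exp(-r*dt) * [p_u*2.511122 + p_m*1.744389 + p_d*1.030000] = 1.776262
  V(2,+2) = exp(-r*dt) * [p_u*3.334033 + p_m*2.511122 + p_d*1.744389] = 2.542991
  V(1,-1) = exp(-r*dt) * [p_u*1.061876 + p_m*0.433630 + p_d*0.067782] = 0.495460
  V(1,+0) = exp(-r*dt) * [p_u*1.776262 + p_m*1.061876 + p_d*0.433630] = 1.099094
  V(1,+1) = exp(-r*dt) * [p_u*2.542991 + p_m*1.776262 + p_d*1.061876] = 1.808018
  V(0,+0) = exp(-r*dt) * [p_u*1.808018 + p_m*1.099094 + p_d*0.495460] = 1.138756


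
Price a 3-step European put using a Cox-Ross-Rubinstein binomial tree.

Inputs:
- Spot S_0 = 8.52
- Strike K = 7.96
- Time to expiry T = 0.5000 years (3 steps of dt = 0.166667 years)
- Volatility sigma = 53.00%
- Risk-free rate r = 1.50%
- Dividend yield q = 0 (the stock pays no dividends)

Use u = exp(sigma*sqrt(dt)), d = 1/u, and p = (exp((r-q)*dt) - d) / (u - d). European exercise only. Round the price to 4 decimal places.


dt = T/N = 0.166667
u = exp(sigma*sqrt(dt)) = 1.241564; d = 1/u = 0.805436
p = (exp((r-q)*dt) - d) / (u - d) = 0.451857
Discount per step: exp(-r*dt) = 0.997503
Stock lattice S(k, i) with i counting down-moves:
  k=0: S(0,0) = 8.5200
  k=1: S(1,0) = 10.5781; S(1,1) = 6.8623
  k=2: S(2,0) = 13.1334; S(2,1) = 8.5200; S(2,2) = 5.5272
  k=3: S(3,0) = 16.3060; S(3,1) = 10.5781; S(3,2) = 6.8623; S(3,3) = 4.4518
Terminal payoffs V(N, i) = max(K - S_T, 0):
  V(3,0) = 0.000000; V(3,1) = 0.000000; V(3,2) = 1.097686; V(3,3) = 3.508231
Backward induction: V(k, i) = exp(-r*dt) * [p * V(k+1, i) + (1-p) * V(k+1, i+1)].
  V(2,0) = exp(-r*dt) * [p*0.000000 + (1-p)*0.000000] = 0.000000
  V(2,1) = exp(-r*dt) * [p*0.000000 + (1-p)*1.097686] = 0.600187
  V(2,2) = exp(-r*dt) * [p*1.097686 + (1-p)*3.508231] = 2.412970
  V(1,0) = exp(-r*dt) * [p*0.000000 + (1-p)*0.600187] = 0.328167
  V(1,1) = exp(-r*dt) * [p*0.600187 + (1-p)*2.412970] = 1.589872
  V(0,0) = exp(-r*dt) * [p*0.328167 + (1-p)*1.589872] = 1.017216

Answer: Price = V(0,0) = 1.0172


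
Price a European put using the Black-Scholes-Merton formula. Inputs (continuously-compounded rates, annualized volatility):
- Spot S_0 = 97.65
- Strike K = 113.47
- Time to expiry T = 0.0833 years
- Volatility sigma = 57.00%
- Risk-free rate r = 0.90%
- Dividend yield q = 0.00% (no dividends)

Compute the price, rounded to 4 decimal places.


d1 = (ln(S/K) + (r - q + 0.5*sigma^2) * T) / (sigma * sqrt(T)) = -0.82587965
d2 = d1 - sigma * sqrt(T) = -0.99039157
exp(-rT) = 0.99925058; exp(-qT) = 1.00000000
P = K * exp(-rT) * N(-d2) - S_0 * exp(-qT) * N(-d1)
N(-d1) = 0.79556382; N(-d2) = 0.83900862
P = 113.4700 * 0.99925058 * 0.83900862 - 97.6500 * 1.00000000 * 0.79556382 = 17.4442

Answer: Price = 17.4442


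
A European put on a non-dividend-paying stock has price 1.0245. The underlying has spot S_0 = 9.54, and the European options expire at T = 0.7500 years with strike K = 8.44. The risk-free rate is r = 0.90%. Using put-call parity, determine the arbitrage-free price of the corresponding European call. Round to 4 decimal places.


Put-call parity: C - P = S_0 * exp(-qT) - K * exp(-rT).
S_0 * exp(-qT) = 9.5400 * 1.00000000 = 9.54000000
K * exp(-rT) = 8.4400 * 0.99327273 = 8.38322184
C = P + S*exp(-qT) - K*exp(-rT)
C = 1.0245 + 9.54000000 - 8.38322184 = 2.1813

Answer: Call price = 2.1813


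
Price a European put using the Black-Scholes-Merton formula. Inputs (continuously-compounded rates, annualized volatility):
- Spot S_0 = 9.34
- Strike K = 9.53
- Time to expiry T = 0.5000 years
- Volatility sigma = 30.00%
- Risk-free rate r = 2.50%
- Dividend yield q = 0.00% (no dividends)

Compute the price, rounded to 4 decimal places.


Answer: Price = 0.8283

Derivation:
d1 = (ln(S/K) + (r - q + 0.5*sigma^2) * T) / (sigma * sqrt(T)) = 0.07005795
d2 = d1 - sigma * sqrt(T) = -0.14207409
exp(-rT) = 0.98757780; exp(-qT) = 1.00000000
P = K * exp(-rT) * N(-d2) - S_0 * exp(-qT) * N(-d1)
N(-d1) = 0.47207377; N(-d2) = 0.55648926
P = 9.5300 * 0.98757780 * 0.55648926 - 9.3400 * 1.00000000 * 0.47207377 = 0.8283


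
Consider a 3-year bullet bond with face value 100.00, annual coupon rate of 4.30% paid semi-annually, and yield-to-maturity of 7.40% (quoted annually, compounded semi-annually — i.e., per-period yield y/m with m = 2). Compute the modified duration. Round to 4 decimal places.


Coupon per period c = face * coupon_rate / m = 2.150000
Periods per year m = 2; per-period yield y/m = 0.037000
Number of cashflows N = 6
Cashflows (t years, CF_t, discount factor 1/(1+y/m)^(m*t), PV):
  t = 0.5000: CF_t = 2.150000, DF = 0.964320, PV = 2.073288
  t = 1.0000: CF_t = 2.150000, DF = 0.929913, PV = 1.999314
  t = 1.5000: CF_t = 2.150000, DF = 0.896734, PV = 1.927979
  t = 2.0000: CF_t = 2.150000, DF = 0.864739, PV = 1.859189
  t = 2.5000: CF_t = 2.150000, DF = 0.833885, PV = 1.792853
  t = 3.0000: CF_t = 102.150000, DF = 0.804132, PV = 82.142106
Price P = sum_t PV_t = 91.794728
First compute Macaulay numerator sum_t t * PV_t:
  t * PV_t at t = 0.5000: 1.036644
  t * PV_t at t = 1.0000: 1.999314
  t * PV_t at t = 1.5000: 2.891968
  t * PV_t at t = 2.0000: 3.718377
  t * PV_t at t = 2.5000: 4.482132
  t * PV_t at t = 3.0000: 246.426318
Macaulay duration D = 260.554753 / 91.794728 = 2.838450
Modified duration = D / (1 + y/m) = 2.838450 / (1 + 0.037000) = 2.737175

Answer: Modified duration = 2.7372


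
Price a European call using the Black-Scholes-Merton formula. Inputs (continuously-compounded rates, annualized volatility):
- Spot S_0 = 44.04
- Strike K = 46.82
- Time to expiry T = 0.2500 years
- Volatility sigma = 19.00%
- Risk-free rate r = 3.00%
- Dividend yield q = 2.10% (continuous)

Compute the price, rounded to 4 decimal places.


d1 = (ln(S/K) + (r - q + 0.5*sigma^2) * T) / (sigma * sqrt(T)) = -0.57315421
d2 = d1 - sigma * sqrt(T) = -0.66815421
exp(-rT) = 0.99252805; exp(-qT) = 0.99476376
C = S_0 * exp(-qT) * N(d1) - K * exp(-rT) * N(d2)
N(d1) = 0.28327014; N(d2) = 0.25201758
C = 44.0400 * 0.99476376 * 0.28327014 - 46.8200 * 0.99252805 * 0.25201758 = 0.6986

Answer: Price = 0.6986


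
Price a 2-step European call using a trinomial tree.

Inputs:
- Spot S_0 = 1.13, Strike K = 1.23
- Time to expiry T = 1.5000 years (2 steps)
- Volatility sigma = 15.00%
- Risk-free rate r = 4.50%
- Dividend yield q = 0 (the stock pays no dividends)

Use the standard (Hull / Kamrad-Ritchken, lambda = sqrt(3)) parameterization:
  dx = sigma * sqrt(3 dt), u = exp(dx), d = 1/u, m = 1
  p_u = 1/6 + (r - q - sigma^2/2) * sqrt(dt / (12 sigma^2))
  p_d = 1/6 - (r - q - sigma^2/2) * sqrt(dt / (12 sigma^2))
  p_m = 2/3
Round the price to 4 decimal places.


Answer: Price = V(0,0) = 0.0766

Derivation:
dt = T/N = 0.750000; dx = sigma*sqrt(3*dt) = 0.225000
u = exp(dx) = 1.252323; d = 1/u = 0.798516
p_u = 0.222917, p_m = 0.666667, p_d = 0.110417
Discount per step: exp(-r*dt) = 0.966813
Stock lattice S(k, j) with j the centered position index:
  k=0: S(0,+0) = 1.1300
  k=1: S(1,-1) = 0.9023; S(1,+0) = 1.1300; S(1,+1) = 1.4151
  k=2: S(2,-2) = 0.7205; S(2,-1) = 0.9023; S(2,+0) = 1.1300; S(2,+1) = 1.4151; S(2,+2) = 1.7722
Terminal payoffs V(N, j) = max(S_T - K, 0):
  V(2,-2) = 0.000000; V(2,-1) = 0.000000; V(2,+0) = 0.000000; V(2,+1) = 0.185125; V(2,+2) = 0.542193
Backward induction: V(k, j) = exp(-r*dt) * [p_u * V(k+1, j+1) + p_m * V(k+1, j) + p_d * V(k+1, j-1)]
  V(1,-1) = exp(-r*dt) * [p_u*0.000000 + p_m*0.000000 + p_d*0.000000] = 0.000000
  V(1,+0) = exp(-r*dt) * [p_u*0.185125 + p_m*0.000000 + p_d*0.000000] = 0.039898
  V(1,+1) = exp(-r*dt) * [p_u*0.542193 + p_m*0.185125 + p_d*0.000000] = 0.236173
  V(0,+0) = exp(-r*dt) * [p_u*0.236173 + p_m*0.039898 + p_d*0.000000] = 0.076616


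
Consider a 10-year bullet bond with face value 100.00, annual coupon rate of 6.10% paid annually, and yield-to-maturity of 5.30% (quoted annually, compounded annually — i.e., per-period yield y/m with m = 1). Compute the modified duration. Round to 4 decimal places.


Coupon per period c = face * coupon_rate / m = 6.100000
Periods per year m = 1; per-period yield y/m = 0.053000
Number of cashflows N = 10
Cashflows (t years, CF_t, discount factor 1/(1+y/m)^(m*t), PV):
  t = 1.0000: CF_t = 6.100000, DF = 0.949668, PV = 5.792972
  t = 2.0000: CF_t = 6.100000, DF = 0.901869, PV = 5.501398
  t = 3.0000: CF_t = 6.100000, DF = 0.856475, PV = 5.224500
  t = 4.0000: CF_t = 6.100000, DF = 0.813367, PV = 4.961538
  t = 5.0000: CF_t = 6.100000, DF = 0.772428, PV = 4.711812
  t = 6.0000: CF_t = 6.100000, DF = 0.733550, PV = 4.474656
  t = 7.0000: CF_t = 6.100000, DF = 0.696629, PV = 4.249435
  t = 8.0000: CF_t = 6.100000, DF = 0.661566, PV = 4.035551
  t = 9.0000: CF_t = 6.100000, DF = 0.628268, PV = 3.832432
  t = 10.0000: CF_t = 106.100000, DF = 0.596645, PV = 63.304076
Price P = sum_t PV_t = 106.088371
First compute Macaulay numerator sum_t t * PV_t:
  t * PV_t at t = 1.0000: 5.792972
  t * PV_t at t = 2.0000: 11.002797
  t * PV_t at t = 3.0000: 15.673500
  t * PV_t at t = 4.0000: 19.846153
  t * PV_t at t = 5.0000: 23.559061
  t * PV_t at t = 6.0000: 26.847933
  t * PV_t at t = 7.0000: 29.746048
  t * PV_t at t = 8.0000: 32.284410
  t * PV_t at t = 9.0000: 34.491891
  t * PV_t at t = 10.0000: 633.040757
Macaulay duration D = 832.285522 / 106.088371 = 7.845210
Modified duration = D / (1 + y/m) = 7.845210 / (1 + 0.053000) = 7.450342

Answer: Modified duration = 7.4503


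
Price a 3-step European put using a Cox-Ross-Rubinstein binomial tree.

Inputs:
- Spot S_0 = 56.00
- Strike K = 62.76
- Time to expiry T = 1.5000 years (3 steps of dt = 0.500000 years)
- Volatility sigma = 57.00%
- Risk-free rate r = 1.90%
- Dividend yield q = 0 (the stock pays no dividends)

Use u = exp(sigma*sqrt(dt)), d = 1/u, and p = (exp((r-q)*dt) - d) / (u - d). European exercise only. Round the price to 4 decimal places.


Answer: Price = V(0,0) = 19.6152

Derivation:
dt = T/N = 0.500000
u = exp(sigma*sqrt(dt)) = 1.496383; d = 1/u = 0.668278
p = (exp((r-q)*dt) - d) / (u - d) = 0.412106
Discount per step: exp(-r*dt) = 0.990545
Stock lattice S(k, i) with i counting down-moves:
  k=0: S(0,0) = 56.0000
  k=1: S(1,0) = 83.7974; S(1,1) = 37.4236
  k=2: S(2,0) = 125.3931; S(2,1) = 56.0000; S(2,2) = 25.0094
  k=3: S(3,0) = 187.6361; S(3,1) = 83.7974; S(3,2) = 37.4236; S(3,3) = 16.7132
Terminal payoffs V(N, i) = max(K - S_T, 0):
  V(3,0) = 0.000000; V(3,1) = 0.000000; V(3,2) = 25.336426; V(3,3) = 46.046796
Backward induction: V(k, i) = exp(-r*dt) * [p * V(k+1, i) + (1-p) * V(k+1, i+1)].
  V(2,0) = exp(-r*dt) * [p*0.000000 + (1-p)*0.000000] = 0.000000
  V(2,1) = exp(-r*dt) * [p*0.000000 + (1-p)*25.336426] = 14.754294
  V(2,2) = exp(-r*dt) * [p*25.336426 + (1-p)*46.046796] = 37.157248
  V(1,0) = exp(-r*dt) * [p*0.000000 + (1-p)*14.754294] = 8.591946
  V(1,1) = exp(-r*dt) * [p*14.754294 + (1-p)*37.157248] = 27.660822
  V(0,0) = exp(-r*dt) * [p*8.591946 + (1-p)*27.660822] = 19.615188


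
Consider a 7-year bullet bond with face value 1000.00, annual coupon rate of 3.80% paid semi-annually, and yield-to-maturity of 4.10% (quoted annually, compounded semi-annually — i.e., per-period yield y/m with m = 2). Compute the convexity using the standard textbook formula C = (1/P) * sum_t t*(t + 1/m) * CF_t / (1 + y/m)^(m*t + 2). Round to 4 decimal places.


Coupon per period c = face * coupon_rate / m = 19.000000
Periods per year m = 2; per-period yield y/m = 0.020500
Number of cashflows N = 14
Cashflows (t years, CF_t, discount factor 1/(1+y/m)^(m*t), PV):
  t = 0.5000: CF_t = 19.000000, DF = 0.979912, PV = 18.618324
  t = 1.0000: CF_t = 19.000000, DF = 0.960227, PV = 18.244316
  t = 1.5000: CF_t = 19.000000, DF = 0.940938, PV = 17.877821
  t = 2.0000: CF_t = 19.000000, DF = 0.922036, PV = 17.518687
  t = 2.5000: CF_t = 19.000000, DF = 0.903514, PV = 17.166769
  t = 3.0000: CF_t = 19.000000, DF = 0.885364, PV = 16.821919
  t = 3.5000: CF_t = 19.000000, DF = 0.867579, PV = 16.483997
  t = 4.0000: CF_t = 19.000000, DF = 0.850151, PV = 16.152864
  t = 4.5000: CF_t = 19.000000, DF = 0.833073, PV = 15.828382
  t = 5.0000: CF_t = 19.000000, DF = 0.816338, PV = 15.510418
  t = 5.5000: CF_t = 19.000000, DF = 0.799939, PV = 15.198842
  t = 6.0000: CF_t = 19.000000, DF = 0.783870, PV = 14.893525
  t = 6.5000: CF_t = 19.000000, DF = 0.768123, PV = 14.594341
  t = 7.0000: CF_t = 1019.000000, DF = 0.752693, PV = 766.994160
Price P = sum_t PV_t = 981.904365
Convexity numerator sum_t t*(t + 1/m) * CF_t / (1+y/m)^(m*t + 2):
  t = 0.5000: term = 8.938910
  t = 1.0000: term = 26.278031
  t = 1.5000: term = 51.500306
  t = 2.0000: term = 84.109597
  t = 2.5000: term = 123.629981
  t = 3.0000: term = 169.605069
  t = 3.5000: term = 221.597346
  t = 4.0000: term = 279.187529
  t = 4.5000: term = 341.973946
  t = 5.0000: term = 409.571931
  t = 5.5000: term = 481.613246
  t = 6.0000: term = 557.745508
  t = 6.5000: term = 637.631644
  t = 7.0000: term = 38665.652419
Convexity = (1/P) * sum = 42059.035464 / 981.904365 = 42.834147

Answer: Convexity = 42.8341


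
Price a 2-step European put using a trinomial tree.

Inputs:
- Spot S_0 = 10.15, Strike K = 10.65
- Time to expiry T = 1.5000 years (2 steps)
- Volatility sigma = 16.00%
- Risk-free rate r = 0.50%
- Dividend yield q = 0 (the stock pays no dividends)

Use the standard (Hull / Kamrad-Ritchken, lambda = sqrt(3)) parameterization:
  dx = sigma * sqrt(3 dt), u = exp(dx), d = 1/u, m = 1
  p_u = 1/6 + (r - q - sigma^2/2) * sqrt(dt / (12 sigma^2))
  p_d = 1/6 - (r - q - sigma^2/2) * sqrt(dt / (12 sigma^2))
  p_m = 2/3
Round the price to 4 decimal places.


dt = T/N = 0.750000; dx = sigma*sqrt(3*dt) = 0.240000
u = exp(dx) = 1.271249; d = 1/u = 0.786628
p_u = 0.154479, p_m = 0.666667, p_d = 0.178854
Discount per step: exp(-r*dt) = 0.996257
Stock lattice S(k, j) with j the centered position index:
  k=0: S(0,+0) = 10.1500
  k=1: S(1,-1) = 7.9843; S(1,+0) = 10.1500; S(1,+1) = 12.9032
  k=2: S(2,-2) = 6.2807; S(2,-1) = 7.9843; S(2,+0) = 10.1500; S(2,+1) = 12.9032; S(2,+2) = 16.4032
Terminal payoffs V(N, j) = max(K - S_T, 0):
  V(2,-2) = 4.369349; V(2,-1) = 2.665727; V(2,+0) = 0.500000; V(2,+1) = 0.000000; V(2,+2) = 0.000000
Backward induction: V(k, j) = exp(-r*dt) * [p_u * V(k+1, j+1) + p_m * V(k+1, j) + p_d * V(k+1, j-1)]
  V(1,-1) = exp(-r*dt) * [p_u*0.500000 + p_m*2.665727 + p_d*4.369349] = 2.626001
  V(1,+0) = exp(-r*dt) * [p_u*0.000000 + p_m*0.500000 + p_d*2.665727] = 0.807078
  V(1,+1) = exp(-r*dt) * [p_u*0.000000 + p_m*0.000000 + p_d*0.500000] = 0.089092
  V(0,+0) = exp(-r*dt) * [p_u*0.089092 + p_m*0.807078 + p_d*2.626001] = 1.017662

Answer: Price = V(0,0) = 1.0177


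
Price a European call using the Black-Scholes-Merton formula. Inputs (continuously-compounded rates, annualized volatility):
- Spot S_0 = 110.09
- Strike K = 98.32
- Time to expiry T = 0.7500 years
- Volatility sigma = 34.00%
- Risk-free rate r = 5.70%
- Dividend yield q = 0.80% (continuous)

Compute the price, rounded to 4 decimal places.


d1 = (ln(S/K) + (r - q + 0.5*sigma^2) * T) / (sigma * sqrt(T)) = 0.65604225
d2 = d1 - sigma * sqrt(T) = 0.36159362
exp(-rT) = 0.95815090; exp(-qT) = 0.99401796
C = S_0 * exp(-qT) * N(d1) - K * exp(-rT) * N(d2)
N(d1) = 0.74410153; N(d2) = 0.64117213
C = 110.0900 * 0.99401796 * 0.74410153 - 98.3200 * 0.95815090 * 0.64117213 = 21.0262

Answer: Price = 21.0262


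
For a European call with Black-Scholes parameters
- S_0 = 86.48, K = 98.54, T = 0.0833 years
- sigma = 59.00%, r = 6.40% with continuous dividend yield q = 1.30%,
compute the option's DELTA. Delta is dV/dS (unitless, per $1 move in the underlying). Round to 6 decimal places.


d1 = -0.6565651884; d2 = -0.8268494507
phi(d1) = 0.3215901223; exp(-qT) = 0.9989176861; exp(-rT) = 0.9946829856
N(d1) = 0.2557302694
Delta = exp(-qT) * N(d1) = 0.9989176861 * 0.2557302694 = 0.255453

Answer: Delta = 0.255453


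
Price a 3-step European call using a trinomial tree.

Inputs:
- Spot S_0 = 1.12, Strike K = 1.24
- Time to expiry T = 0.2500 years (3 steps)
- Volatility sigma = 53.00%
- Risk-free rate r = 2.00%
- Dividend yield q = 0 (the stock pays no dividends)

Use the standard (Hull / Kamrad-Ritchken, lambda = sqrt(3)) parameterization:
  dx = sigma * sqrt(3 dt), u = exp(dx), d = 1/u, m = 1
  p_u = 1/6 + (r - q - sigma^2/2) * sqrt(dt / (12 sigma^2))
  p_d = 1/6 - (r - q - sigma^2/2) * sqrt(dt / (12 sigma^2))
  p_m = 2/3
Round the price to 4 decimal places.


Answer: Price = V(0,0) = 0.0785

Derivation:
dt = T/N = 0.083333; dx = sigma*sqrt(3*dt) = 0.265000
u = exp(dx) = 1.303431; d = 1/u = 0.767206
p_u = 0.147728, p_m = 0.666667, p_d = 0.185605
Discount per step: exp(-r*dt) = 0.998335
Stock lattice S(k, j) with j the centered position index:
  k=0: S(0,+0) = 1.1200
  k=1: S(1,-1) = 0.8593; S(1,+0) = 1.1200; S(1,+1) = 1.4598
  k=2: S(2,-2) = 0.6592; S(2,-1) = 0.8593; S(2,+0) = 1.1200; S(2,+1) = 1.4598; S(2,+2) = 1.9028
  k=3: S(3,-3) = 0.5058; S(3,-2) = 0.6592; S(3,-1) = 0.8593; S(3,+0) = 1.1200; S(3,+1) = 1.4598; S(3,+2) = 1.9028; S(3,+3) = 2.4802
Terminal payoffs V(N, j) = max(S_T - K, 0):
  V(3,-3) = 0.000000; V(3,-2) = 0.000000; V(3,-1) = 0.000000; V(3,+0) = 0.000000; V(3,+1) = 0.219843; V(3,+2) = 0.662804; V(3,+3) = 1.240174
Backward induction: V(k, j) = exp(-r*dt) * [p_u * V(k+1, j+1) + p_m * V(k+1, j) + p_d * V(k+1, j-1)]
  V(2,-2) = exp(-r*dt) * [p_u*0.000000 + p_m*0.000000 + p_d*0.000000] = 0.000000
  V(2,-1) = exp(-r*dt) * [p_u*0.000000 + p_m*0.000000 + p_d*0.000000] = 0.000000
  V(2,+0) = exp(-r*dt) * [p_u*0.219843 + p_m*0.000000 + p_d*0.000000] = 0.032423
  V(2,+1) = exp(-r*dt) * [p_u*0.662804 + p_m*0.219843 + p_d*0.000000] = 0.244069
  V(2,+2) = exp(-r*dt) * [p_u*1.240174 + p_m*0.662804 + p_d*0.219843] = 0.664773
  V(1,-1) = exp(-r*dt) * [p_u*0.032423 + p_m*0.000000 + p_d*0.000000] = 0.004782
  V(1,+0) = exp(-r*dt) * [p_u*0.244069 + p_m*0.032423 + p_d*0.000000] = 0.057575
  V(1,+1) = exp(-r*dt) * [p_u*0.664773 + p_m*0.244069 + p_d*0.032423] = 0.266492
  V(0,+0) = exp(-r*dt) * [p_u*0.266492 + p_m*0.057575 + p_d*0.004782] = 0.078508


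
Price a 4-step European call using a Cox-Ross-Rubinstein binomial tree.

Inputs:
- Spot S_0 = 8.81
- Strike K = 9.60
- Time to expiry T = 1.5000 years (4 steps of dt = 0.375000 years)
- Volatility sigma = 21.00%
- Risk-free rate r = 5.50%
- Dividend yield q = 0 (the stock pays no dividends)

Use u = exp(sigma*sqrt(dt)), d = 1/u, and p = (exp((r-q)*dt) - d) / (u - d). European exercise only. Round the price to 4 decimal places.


Answer: Price = V(0,0) = 0.9213

Derivation:
dt = T/N = 0.375000
u = exp(sigma*sqrt(dt)) = 1.137233; d = 1/u = 0.879327
p = (exp((r-q)*dt) - d) / (u - d) = 0.548696
Discount per step: exp(-r*dt) = 0.979586
Stock lattice S(k, i) with i counting down-moves:
  k=0: S(0,0) = 8.8100
  k=1: S(1,0) = 10.0190; S(1,1) = 7.7469
  k=2: S(2,0) = 11.3940; S(2,1) = 8.8100; S(2,2) = 6.8120
  k=3: S(3,0) = 12.9576; S(3,1) = 10.0190; S(3,2) = 7.7469; S(3,3) = 5.9900
  k=4: S(4,0) = 14.7358; S(4,1) = 11.3940; S(4,2) = 8.8100; S(4,3) = 6.8120; S(4,4) = 5.2672
Terminal payoffs V(N, i) = max(S_T - K, 0):
  V(4,0) = 5.135806; V(4,1) = 1.793965; V(4,2) = 0.000000; V(4,3) = 0.000000; V(4,4) = 0.000000
Backward induction: V(k, i) = exp(-r*dt) * [p * V(k+1, i) + (1-p) * V(k+1, i+1)].
  V(3,0) = exp(-r*dt) * [p*5.135806 + (1-p)*1.793965] = 3.553567
  V(3,1) = exp(-r*dt) * [p*1.793965 + (1-p)*0.000000] = 0.964248
  V(3,2) = exp(-r*dt) * [p*0.000000 + (1-p)*0.000000] = 0.000000
  V(3,3) = exp(-r*dt) * [p*0.000000 + (1-p)*0.000000] = 0.000000
  V(2,0) = exp(-r*dt) * [p*3.553567 + (1-p)*0.964248] = 2.336310
  V(2,1) = exp(-r*dt) * [p*0.964248 + (1-p)*0.000000] = 0.518278
  V(2,2) = exp(-r*dt) * [p*0.000000 + (1-p)*0.000000] = 0.000000
  V(1,0) = exp(-r*dt) * [p*2.336310 + (1-p)*0.518278] = 1.484882
  V(1,1) = exp(-r*dt) * [p*0.518278 + (1-p)*0.000000] = 0.278572
  V(0,0) = exp(-r*dt) * [p*1.484882 + (1-p)*0.278572] = 0.921271


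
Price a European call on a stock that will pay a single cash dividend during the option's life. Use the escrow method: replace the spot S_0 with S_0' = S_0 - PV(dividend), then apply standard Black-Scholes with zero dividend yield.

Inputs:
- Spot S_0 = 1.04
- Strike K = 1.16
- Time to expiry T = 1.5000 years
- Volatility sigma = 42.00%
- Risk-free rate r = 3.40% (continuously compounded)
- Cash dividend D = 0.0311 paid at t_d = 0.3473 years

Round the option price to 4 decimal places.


PV(D) = D * exp(-r * t_d) = 0.0311 * 0.98826124 = 0.03073492
S_0' = S_0 - PV(D) = 1.0400 - 0.03073492 = 1.00926508
d1 = (ln(S_0'/K) + (r + sigma^2/2)*T) / (sigma*sqrt(T)) = 0.08573683
d2 = d1 - sigma*sqrt(T) = -0.42865601
exp(-rT) = 0.95027867
N(d1) = 0.53416219; N(d2) = 0.33408679
C = S_0' * N(d1) - K * exp(-rT) * N(d2) = 1.00926508 * 0.53416219 - 1.1600 * 0.95027867 * 0.33408679 = 0.1708

Answer: Price = 0.1708


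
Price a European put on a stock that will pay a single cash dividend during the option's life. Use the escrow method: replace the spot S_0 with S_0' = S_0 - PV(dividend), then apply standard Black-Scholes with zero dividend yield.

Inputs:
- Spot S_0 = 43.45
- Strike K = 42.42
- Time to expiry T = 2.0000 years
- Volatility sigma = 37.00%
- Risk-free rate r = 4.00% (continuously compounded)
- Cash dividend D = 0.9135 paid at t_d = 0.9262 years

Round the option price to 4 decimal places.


Answer: Price = 6.8332

Derivation:
PV(D) = D * exp(-r * t_d) = 0.9135 * 0.96362988 = 0.88027590
S_0' = S_0 - PV(D) = 43.4500 - 0.88027590 = 42.56972410
d1 = (ln(S_0'/K) + (r + sigma^2/2)*T) / (sigma*sqrt(T)) = 0.42125093
d2 = d1 - sigma*sqrt(T) = -0.10200808
exp(-rT) = 0.92311635
N(-d1) = 0.33678593; N(-d2) = 0.54062487
P = K * exp(-rT) * N(-d2) - S_0' * N(-d1) = 42.4200 * 0.92311635 * 0.54062487 - 42.56972410 * 0.33678593 = 6.8332


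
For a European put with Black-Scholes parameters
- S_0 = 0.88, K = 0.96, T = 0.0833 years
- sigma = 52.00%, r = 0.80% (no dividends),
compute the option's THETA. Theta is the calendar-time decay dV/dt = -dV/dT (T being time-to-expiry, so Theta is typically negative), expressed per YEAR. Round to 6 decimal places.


Answer: Theta = -0.273362

Derivation:
d1 = -0.5002818118; d2 = -0.6503628565
phi(d1) = 0.3520157082; exp(-qT) = 1.0000000000; exp(-rT) = 0.9993338220
Theta = -S*exp(-qT)*phi(d1)*sigma/(2*sqrt(T)) + r*K*exp(-rT)*N(-d2) - q*S*exp(-qT)*N(-d1)
N(-d1) = 0.6915616704; N(-d2) = 0.7422710680; sqrt(T) = 0.2886173938
Term 1 = -0.8800 * 1.0000000000 * 0.3520157082 * 0.5200 / (2 * 0.2886173938) = -0.2790586977
Term 2 = 0.0080 * 0.9600 * 0.9993338220 * 0.7422710680 = 0.0056968442
Term 3 = 0 (no dividend yield, q = 0)
Theta = -0.2790586977 + (0.0056968442) + (0.0000000000) = -0.273362
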